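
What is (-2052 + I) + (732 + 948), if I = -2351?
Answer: -2723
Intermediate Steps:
(-2052 + I) + (732 + 948) = (-2052 - 2351) + (732 + 948) = -4403 + 1680 = -2723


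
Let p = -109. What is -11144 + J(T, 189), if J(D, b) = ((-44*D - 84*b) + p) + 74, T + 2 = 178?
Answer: -34799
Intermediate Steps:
T = 176 (T = -2 + 178 = 176)
J(D, b) = -35 - 84*b - 44*D (J(D, b) = ((-44*D - 84*b) - 109) + 74 = ((-84*b - 44*D) - 109) + 74 = (-109 - 84*b - 44*D) + 74 = -35 - 84*b - 44*D)
-11144 + J(T, 189) = -11144 + (-35 - 84*189 - 44*176) = -11144 + (-35 - 15876 - 7744) = -11144 - 23655 = -34799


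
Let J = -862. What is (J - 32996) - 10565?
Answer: -44423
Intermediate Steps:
(J - 32996) - 10565 = (-862 - 32996) - 10565 = -33858 - 10565 = -44423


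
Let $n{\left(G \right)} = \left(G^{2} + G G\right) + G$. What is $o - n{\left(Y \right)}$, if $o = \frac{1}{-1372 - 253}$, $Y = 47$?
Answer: $- \frac{7255626}{1625} \approx -4465.0$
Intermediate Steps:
$n{\left(G \right)} = G + 2 G^{2}$ ($n{\left(G \right)} = \left(G^{2} + G^{2}\right) + G = 2 G^{2} + G = G + 2 G^{2}$)
$o = - \frac{1}{1625}$ ($o = \frac{1}{-1625} = - \frac{1}{1625} \approx -0.00061538$)
$o - n{\left(Y \right)} = - \frac{1}{1625} - 47 \left(1 + 2 \cdot 47\right) = - \frac{1}{1625} - 47 \left(1 + 94\right) = - \frac{1}{1625} - 47 \cdot 95 = - \frac{1}{1625} - 4465 = - \frac{7255626}{1625}$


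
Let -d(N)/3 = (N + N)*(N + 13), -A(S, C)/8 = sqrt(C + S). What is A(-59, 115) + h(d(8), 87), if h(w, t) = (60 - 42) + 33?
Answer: 51 - 16*sqrt(14) ≈ -8.8665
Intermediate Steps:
A(S, C) = -8*sqrt(C + S)
d(N) = -6*N*(13 + N) (d(N) = -3*(N + N)*(N + 13) = -3*2*N*(13 + N) = -6*N*(13 + N))
h(w, t) = 51 (h(w, t) = 18 + 33 = 51)
A(-59, 115) + h(d(8), 87) = -8*sqrt(115 - 59) + 51 = -16*sqrt(14) + 51 = 51 - 16*sqrt(14)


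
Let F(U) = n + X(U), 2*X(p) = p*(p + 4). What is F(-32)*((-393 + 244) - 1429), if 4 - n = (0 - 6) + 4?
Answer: -716412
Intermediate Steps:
X(p) = p*(4 + p)/2 (X(p) = (p*(p + 4))/2 = (p*(4 + p))/2 = p*(4 + p)/2)
n = 6 (n = 4 - ((0 - 6) + 4) = 4 - (-6 + 4) = 4 - 1*(-2) = 4 + 2 = 6)
F(U) = 6 + U*(4 + U)/2
F(-32)*((-393 + 244) - 1429) = (6 + (½)*(-32)*(4 - 32))*((-393 + 244) - 1429) = (6 + (½)*(-32)*(-28))*(-149 - 1429) = (6 + 448)*(-1578) = 454*(-1578) = -716412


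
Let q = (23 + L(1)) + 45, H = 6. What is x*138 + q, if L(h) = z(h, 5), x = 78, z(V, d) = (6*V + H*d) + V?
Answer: 10869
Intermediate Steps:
z(V, d) = 6*d + 7*V (z(V, d) = (6*V + 6*d) + V = 6*d + 7*V)
L(h) = 30 + 7*h (L(h) = 6*5 + 7*h = 30 + 7*h)
q = 105 (q = (23 + (30 + 7*1)) + 45 = (23 + (30 + 7)) + 45 = (23 + 37) + 45 = 60 + 45 = 105)
x*138 + q = 78*138 + 105 = 10764 + 105 = 10869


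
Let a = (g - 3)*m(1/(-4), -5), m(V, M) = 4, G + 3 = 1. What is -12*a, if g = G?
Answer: 240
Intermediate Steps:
G = -2 (G = -3 + 1 = -2)
g = -2
a = -20 (a = (-2 - 3)*4 = -5*4 = -20)
-12*a = -12*(-20) = 240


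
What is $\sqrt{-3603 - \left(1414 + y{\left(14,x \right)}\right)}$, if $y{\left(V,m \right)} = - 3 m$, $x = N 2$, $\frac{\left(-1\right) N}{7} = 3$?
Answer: $i \sqrt{5143} \approx 71.715 i$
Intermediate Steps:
$N = -21$ ($N = \left(-7\right) 3 = -21$)
$x = -42$ ($x = \left(-21\right) 2 = -42$)
$\sqrt{-3603 - \left(1414 + y{\left(14,x \right)}\right)} = \sqrt{-3603 - \left(1414 - -126\right)} = \sqrt{-3603 - 1540} = \sqrt{-5143} = i \sqrt{5143}$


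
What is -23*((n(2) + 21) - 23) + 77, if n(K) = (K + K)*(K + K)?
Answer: -245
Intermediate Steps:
n(K) = 4*K² (n(K) = (2*K)*(2*K) = 4*K²)
-23*((n(2) + 21) - 23) + 77 = -23*((4*2² + 21) - 23) + 77 = -23*((4*4 + 21) - 23) + 77 = -23*((16 + 21) - 23) + 77 = -23*(37 - 23) + 77 = -23*14 + 77 = -322 + 77 = -245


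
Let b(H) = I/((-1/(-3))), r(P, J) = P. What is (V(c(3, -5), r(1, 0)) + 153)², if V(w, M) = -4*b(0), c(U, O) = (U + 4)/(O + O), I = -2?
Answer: 31329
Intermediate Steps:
c(U, O) = (4 + U)/(2*O) (c(U, O) = (4 + U)/((2*O)) = (4 + U)*(1/(2*O)) = (4 + U)/(2*O))
b(H) = -6 (b(H) = -2/((-1/(-3))) = -2/((-1*(-⅓))) = -2/⅓ = -2*3 = -6)
V(w, M) = 24 (V(w, M) = -4*(-6) = 24)
(V(c(3, -5), r(1, 0)) + 153)² = (24 + 153)² = 177² = 31329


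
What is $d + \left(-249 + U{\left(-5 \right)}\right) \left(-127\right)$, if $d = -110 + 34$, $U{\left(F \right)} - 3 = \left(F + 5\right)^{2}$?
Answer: $31166$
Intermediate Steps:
$U{\left(F \right)} = 3 + \left(5 + F\right)^{2}$ ($U{\left(F \right)} = 3 + \left(F + 5\right)^{2} = 3 + \left(5 + F\right)^{2}$)
$d = -76$
$d + \left(-249 + U{\left(-5 \right)}\right) \left(-127\right) = -76 + \left(-249 + \left(3 + \left(5 - 5\right)^{2}\right)\right) \left(-127\right) = -76 + \left(-249 + \left(3 + 0^{2}\right)\right) \left(-127\right) = -76 + \left(-249 + \left(3 + 0\right)\right) \left(-127\right) = -76 + \left(-249 + 3\right) \left(-127\right) = -76 - -31242 = -76 + 31242 = 31166$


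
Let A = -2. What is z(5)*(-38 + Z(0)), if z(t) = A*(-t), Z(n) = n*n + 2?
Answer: -360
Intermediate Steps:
Z(n) = 2 + n² (Z(n) = n² + 2 = 2 + n²)
z(t) = 2*t (z(t) = -(-2)*t = 2*t)
z(5)*(-38 + Z(0)) = (2*5)*(-38 + (2 + 0²)) = 10*(-38 + (2 + 0)) = 10*(-38 + 2) = 10*(-36) = -360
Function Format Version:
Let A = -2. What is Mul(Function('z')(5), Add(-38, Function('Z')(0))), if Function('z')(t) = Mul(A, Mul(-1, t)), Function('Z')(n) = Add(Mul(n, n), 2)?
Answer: -360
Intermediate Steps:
Function('Z')(n) = Add(2, Pow(n, 2)) (Function('Z')(n) = Add(Pow(n, 2), 2) = Add(2, Pow(n, 2)))
Function('z')(t) = Mul(2, t) (Function('z')(t) = Mul(-2, Mul(-1, t)) = Mul(2, t))
Mul(Function('z')(5), Add(-38, Function('Z')(0))) = Mul(Mul(2, 5), Add(-38, Add(2, Pow(0, 2)))) = Mul(10, Add(-38, Add(2, 0))) = Mul(10, Add(-38, 2)) = Mul(10, -36) = -360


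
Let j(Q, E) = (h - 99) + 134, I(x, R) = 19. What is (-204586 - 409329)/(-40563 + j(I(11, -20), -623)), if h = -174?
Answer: 613915/40702 ≈ 15.083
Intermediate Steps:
j(Q, E) = -139 (j(Q, E) = (-174 - 99) + 134 = -273 + 134 = -139)
(-204586 - 409329)/(-40563 + j(I(11, -20), -623)) = (-204586 - 409329)/(-40563 - 139) = -613915/(-40702) = -613915*(-1/40702) = 613915/40702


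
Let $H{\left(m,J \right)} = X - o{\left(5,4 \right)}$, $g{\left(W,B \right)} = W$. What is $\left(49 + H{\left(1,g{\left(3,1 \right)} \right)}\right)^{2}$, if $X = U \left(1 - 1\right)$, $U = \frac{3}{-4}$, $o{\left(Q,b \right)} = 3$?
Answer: $2116$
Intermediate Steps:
$U = - \frac{3}{4}$ ($U = 3 \left(- \frac{1}{4}\right) = - \frac{3}{4} \approx -0.75$)
$X = 0$ ($X = - \frac{3 \left(1 - 1\right)}{4} = \left(- \frac{3}{4}\right) 0 = 0$)
$H{\left(m,J \right)} = -3$ ($H{\left(m,J \right)} = 0 - 3 = -3$)
$\left(49 + H{\left(1,g{\left(3,1 \right)} \right)}\right)^{2} = \left(49 - 3\right)^{2} = 46^{2} = 2116$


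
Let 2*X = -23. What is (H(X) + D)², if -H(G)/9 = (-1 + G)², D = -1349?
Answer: 121462441/16 ≈ 7.5914e+6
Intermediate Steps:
X = -23/2 (X = (½)*(-23) = -23/2 ≈ -11.500)
H(G) = -9*(-1 + G)²
(H(X) + D)² = (-9*(-1 - 23/2)² - 1349)² = (-9*(-25/2)² - 1349)² = (-9*625/4 - 1349)² = (-5625/4 - 1349)² = (-11021/4)² = 121462441/16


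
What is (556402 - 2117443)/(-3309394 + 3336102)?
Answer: -1561041/26708 ≈ -58.448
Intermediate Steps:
(556402 - 2117443)/(-3309394 + 3336102) = -1561041/26708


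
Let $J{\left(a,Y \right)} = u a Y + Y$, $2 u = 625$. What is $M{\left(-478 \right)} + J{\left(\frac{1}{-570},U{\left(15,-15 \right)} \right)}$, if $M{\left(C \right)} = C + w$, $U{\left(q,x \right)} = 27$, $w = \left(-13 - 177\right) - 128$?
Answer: $- \frac{59569}{76} \approx -783.8$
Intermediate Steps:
$w = -318$ ($w = -190 - 128 = -318$)
$u = \frac{625}{2}$ ($u = \frac{1}{2} \cdot 625 = \frac{625}{2} \approx 312.5$)
$M{\left(C \right)} = -318 + C$ ($M{\left(C \right)} = C - 318 = -318 + C$)
$J{\left(a,Y \right)} = Y + \frac{625 Y a}{2}$ ($J{\left(a,Y \right)} = \frac{625 a}{2} Y + Y = \frac{625 Y a}{2} + Y = Y + \frac{625 Y a}{2}$)
$M{\left(-478 \right)} + J{\left(\frac{1}{-570},U{\left(15,-15 \right)} \right)} = \left(-318 - 478\right) + \frac{1}{2} \cdot 27 \left(2 + \frac{625}{-570}\right) = -796 + \frac{1}{2} \cdot 27 \left(2 + 625 \left(- \frac{1}{570}\right)\right) = -796 + \frac{1}{2} \cdot 27 \left(2 - \frac{125}{114}\right) = -796 + \frac{1}{2} \cdot 27 \cdot \frac{103}{114} = -796 + \frac{927}{76} = - \frac{59569}{76}$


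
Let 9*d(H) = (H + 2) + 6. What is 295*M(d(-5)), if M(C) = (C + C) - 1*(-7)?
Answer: 6785/3 ≈ 2261.7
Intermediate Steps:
d(H) = 8/9 + H/9 (d(H) = ((H + 2) + 6)/9 = ((2 + H) + 6)/9 = (8 + H)/9 = 8/9 + H/9)
M(C) = 7 + 2*C (M(C) = 2*C + 7 = 7 + 2*C)
295*M(d(-5)) = 295*(7 + 2*(8/9 + (⅑)*(-5))) = 295*(7 + 2*(8/9 - 5/9)) = 295*(7 + 2*(⅓)) = 295*(7 + ⅔) = 295*(23/3) = 6785/3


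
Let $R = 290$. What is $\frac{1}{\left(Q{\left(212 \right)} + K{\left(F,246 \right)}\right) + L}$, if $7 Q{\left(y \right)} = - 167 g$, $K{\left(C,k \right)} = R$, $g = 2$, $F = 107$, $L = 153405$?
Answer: $\frac{7}{1075531} \approx 6.5084 \cdot 10^{-6}$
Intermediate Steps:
$K{\left(C,k \right)} = 290$
$Q{\left(y \right)} = - \frac{334}{7}$ ($Q{\left(y \right)} = \frac{\left(-167\right) 2}{7} = \frac{1}{7} \left(-334\right) = - \frac{334}{7}$)
$\frac{1}{\left(Q{\left(212 \right)} + K{\left(F,246 \right)}\right) + L} = \frac{1}{\left(- \frac{334}{7} + 290\right) + 153405} = \frac{1}{\frac{1696}{7} + 153405} = \frac{1}{\frac{1075531}{7}} = \frac{7}{1075531}$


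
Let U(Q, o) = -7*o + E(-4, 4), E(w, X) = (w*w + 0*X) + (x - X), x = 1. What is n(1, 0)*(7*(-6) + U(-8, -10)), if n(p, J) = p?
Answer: 41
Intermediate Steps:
E(w, X) = 1 + w² - X (E(w, X) = (w*w + 0*X) + (1 - X) = (w² + 0) + (1 - X) = w² + (1 - X) = 1 + w² - X)
U(Q, o) = 13 - 7*o (U(Q, o) = -7*o + (1 + (-4)² - 1*4) = -7*o + (1 + 16 - 4) = -7*o + 13 = 13 - 7*o)
n(1, 0)*(7*(-6) + U(-8, -10)) = 1*(7*(-6) + (13 - 7*(-10))) = 1*(-42 + (13 + 70)) = 1*(-42 + 83) = 1*41 = 41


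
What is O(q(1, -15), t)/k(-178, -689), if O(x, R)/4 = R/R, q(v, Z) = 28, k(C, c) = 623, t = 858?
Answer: 4/623 ≈ 0.0064205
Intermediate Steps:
O(x, R) = 4 (O(x, R) = 4*(R/R) = 4*1 = 4)
O(q(1, -15), t)/k(-178, -689) = 4/623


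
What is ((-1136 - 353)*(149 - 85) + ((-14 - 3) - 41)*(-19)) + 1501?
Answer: -92693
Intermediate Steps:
((-1136 - 353)*(149 - 85) + ((-14 - 3) - 41)*(-19)) + 1501 = (-1489*64 + (-17 - 41)*(-19)) + 1501 = (-95296 - 58*(-19)) + 1501 = (-95296 + 1102) + 1501 = -94194 + 1501 = -92693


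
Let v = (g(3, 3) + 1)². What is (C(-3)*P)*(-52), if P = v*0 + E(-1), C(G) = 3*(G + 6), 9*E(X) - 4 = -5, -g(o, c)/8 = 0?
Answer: 52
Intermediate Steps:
g(o, c) = 0 (g(o, c) = -8*0 = 0)
E(X) = -⅑ (E(X) = 4/9 + (⅑)*(-5) = 4/9 - 5/9 = -⅑)
v = 1 (v = (0 + 1)² = 1² = 1)
C(G) = 18 + 3*G (C(G) = 3*(6 + G) = 18 + 3*G)
P = -⅑ (P = 1*0 - ⅑ = 0 - ⅑ = -⅑ ≈ -0.11111)
(C(-3)*P)*(-52) = ((18 + 3*(-3))*(-⅑))*(-52) = ((18 - 9)*(-⅑))*(-52) = (9*(-⅑))*(-52) = -1*(-52) = 52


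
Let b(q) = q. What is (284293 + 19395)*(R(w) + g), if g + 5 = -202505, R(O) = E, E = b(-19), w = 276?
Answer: -61505626952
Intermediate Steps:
E = -19
R(O) = -19
g = -202510 (g = -5 - 202505 = -202510)
(284293 + 19395)*(R(w) + g) = (284293 + 19395)*(-19 - 202510) = 303688*(-202529) = -61505626952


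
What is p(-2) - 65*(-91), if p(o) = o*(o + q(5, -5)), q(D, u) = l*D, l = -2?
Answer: 5939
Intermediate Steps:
q(D, u) = -2*D
p(o) = o*(-10 + o) (p(o) = o*(o - 2*5) = o*(o - 10) = o*(-10 + o))
p(-2) - 65*(-91) = -2*(-10 - 2) - 65*(-91) = -2*(-12) + 5915 = 24 + 5915 = 5939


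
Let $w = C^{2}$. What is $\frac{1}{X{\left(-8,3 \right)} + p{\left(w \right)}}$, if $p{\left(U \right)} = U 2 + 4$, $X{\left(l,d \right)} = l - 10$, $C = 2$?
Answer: $- \frac{1}{6} \approx -0.16667$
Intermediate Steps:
$X{\left(l,d \right)} = -10 + l$
$w = 4$ ($w = 2^{2} = 4$)
$p{\left(U \right)} = 4 + 2 U$ ($p{\left(U \right)} = 2 U + 4 = 4 + 2 U$)
$\frac{1}{X{\left(-8,3 \right)} + p{\left(w \right)}} = \frac{1}{\left(-10 - 8\right) + \left(4 + 2 \cdot 4\right)} = \frac{1}{-18 + \left(4 + 8\right)} = \frac{1}{-18 + 12} = \frac{1}{-6} = - \frac{1}{6}$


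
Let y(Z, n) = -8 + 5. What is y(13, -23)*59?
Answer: -177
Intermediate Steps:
y(Z, n) = -3
y(13, -23)*59 = -3*59 = -177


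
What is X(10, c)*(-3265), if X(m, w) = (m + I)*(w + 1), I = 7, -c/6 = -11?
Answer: -3718835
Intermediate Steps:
c = 66 (c = -6*(-11) = 66)
X(m, w) = (1 + w)*(7 + m) (X(m, w) = (m + 7)*(w + 1) = (7 + m)*(1 + w) = (1 + w)*(7 + m))
X(10, c)*(-3265) = (7 + 10 + 7*66 + 10*66)*(-3265) = (7 + 10 + 462 + 660)*(-3265) = 1139*(-3265) = -3718835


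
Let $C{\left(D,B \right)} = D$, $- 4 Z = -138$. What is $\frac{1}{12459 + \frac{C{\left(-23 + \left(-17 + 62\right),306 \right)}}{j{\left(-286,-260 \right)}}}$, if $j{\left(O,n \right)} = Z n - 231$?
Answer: $\frac{9201}{114635237} \approx 8.0263 \cdot 10^{-5}$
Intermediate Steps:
$Z = \frac{69}{2}$ ($Z = \left(- \frac{1}{4}\right) \left(-138\right) = \frac{69}{2} \approx 34.5$)
$j{\left(O,n \right)} = -231 + \frac{69 n}{2}$ ($j{\left(O,n \right)} = \frac{69 n}{2} - 231 = -231 + \frac{69 n}{2}$)
$\frac{1}{12459 + \frac{C{\left(-23 + \left(-17 + 62\right),306 \right)}}{j{\left(-286,-260 \right)}}} = \frac{1}{12459 + \frac{-23 + \left(-17 + 62\right)}{-231 + \frac{69}{2} \left(-260\right)}} = \frac{1}{12459 + \frac{-23 + 45}{-231 - 8970}} = \frac{1}{12459 + \frac{22}{-9201}} = \frac{1}{12459 + 22 \left(- \frac{1}{9201}\right)} = \frac{1}{12459 - \frac{22}{9201}} = \frac{1}{\frac{114635237}{9201}} = \frac{9201}{114635237}$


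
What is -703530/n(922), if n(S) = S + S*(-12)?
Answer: 351765/5071 ≈ 69.368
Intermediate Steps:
n(S) = -11*S (n(S) = S - 12*S = -11*S)
-703530/n(922) = -703530/((-11*922)) = -703530/(-10142) = -703530*(-1/10142) = 351765/5071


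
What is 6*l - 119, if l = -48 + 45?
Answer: -137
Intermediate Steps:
l = -3
6*l - 119 = 6*(-3) - 119 = -18 - 119 = -137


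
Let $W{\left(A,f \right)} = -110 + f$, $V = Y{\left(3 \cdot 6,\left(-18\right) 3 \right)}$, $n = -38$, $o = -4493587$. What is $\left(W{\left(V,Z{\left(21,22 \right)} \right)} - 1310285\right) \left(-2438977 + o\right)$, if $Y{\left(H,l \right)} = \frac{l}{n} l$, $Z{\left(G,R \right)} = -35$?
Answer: $9084639842520$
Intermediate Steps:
$Y{\left(H,l \right)} = - \frac{l^{2}}{38}$ ($Y{\left(H,l \right)} = \frac{l}{-38} l = l \left(- \frac{1}{38}\right) l = - \frac{l}{38} l = - \frac{l^{2}}{38}$)
$V = - \frac{1458}{19}$ ($V = - \frac{\left(\left(-18\right) 3\right)^{2}}{38} = - \frac{\left(-54\right)^{2}}{38} = \left(- \frac{1}{38}\right) 2916 = - \frac{1458}{19} \approx -76.737$)
$\left(W{\left(V,Z{\left(21,22 \right)} \right)} - 1310285\right) \left(-2438977 + o\right) = \left(\left(-110 - 35\right) - 1310285\right) \left(-2438977 - 4493587\right) = \left(-145 - 1310285\right) \left(-6932564\right) = \left(-1310430\right) \left(-6932564\right) = 9084639842520$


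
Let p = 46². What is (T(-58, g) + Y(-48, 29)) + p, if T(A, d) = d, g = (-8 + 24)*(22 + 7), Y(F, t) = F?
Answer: 2532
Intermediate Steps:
g = 464 (g = 16*29 = 464)
p = 2116
(T(-58, g) + Y(-48, 29)) + p = (464 - 48) + 2116 = 416 + 2116 = 2532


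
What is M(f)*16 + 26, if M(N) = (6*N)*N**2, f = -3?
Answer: -2566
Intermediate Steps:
M(N) = 6*N**3
M(f)*16 + 26 = (6*(-3)**3)*16 + 26 = (6*(-27))*16 + 26 = -162*16 + 26 = -2592 + 26 = -2566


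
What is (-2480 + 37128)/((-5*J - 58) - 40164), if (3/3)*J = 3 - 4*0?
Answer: -34648/40237 ≈ -0.86110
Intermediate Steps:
J = 3 (J = 3 - 4*0 = 3 + 0 = 3)
(-2480 + 37128)/((-5*J - 58) - 40164) = (-2480 + 37128)/((-5*3 - 58) - 40164) = 34648/((-15 - 58) - 40164) = 34648/(-73 - 40164) = 34648/(-40237) = 34648*(-1/40237) = -34648/40237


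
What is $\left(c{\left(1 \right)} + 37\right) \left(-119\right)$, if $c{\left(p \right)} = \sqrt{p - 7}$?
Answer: $-4403 - 119 i \sqrt{6} \approx -4403.0 - 291.49 i$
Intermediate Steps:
$c{\left(p \right)} = \sqrt{-7 + p}$
$\left(c{\left(1 \right)} + 37\right) \left(-119\right) = \left(\sqrt{-7 + 1} + 37\right) \left(-119\right) = \left(\sqrt{-6} + 37\right) \left(-119\right) = \left(i \sqrt{6} + 37\right) \left(-119\right) = \left(37 + i \sqrt{6}\right) \left(-119\right) = -4403 - 119 i \sqrt{6}$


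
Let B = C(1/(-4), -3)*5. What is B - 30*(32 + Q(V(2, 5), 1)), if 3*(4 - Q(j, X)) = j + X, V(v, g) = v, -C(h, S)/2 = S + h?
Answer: -2035/2 ≈ -1017.5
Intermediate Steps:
C(h, S) = -2*S - 2*h (C(h, S) = -2*(S + h) = -2*S - 2*h)
Q(j, X) = 4 - X/3 - j/3 (Q(j, X) = 4 - (j + X)/3 = 4 - (X + j)/3 = 4 + (-X/3 - j/3) = 4 - X/3 - j/3)
B = 65/2 (B = (-2*(-3) - 2/(-4))*5 = (6 - 2*(-1)/4)*5 = (6 - 2*(-¼))*5 = (6 + ½)*5 = (13/2)*5 = 65/2 ≈ 32.500)
B - 30*(32 + Q(V(2, 5), 1)) = 65/2 - 30*(32 + (4 - ⅓*1 - ⅓*2)) = 65/2 - 30*(32 + (4 - ⅓ - ⅔)) = 65/2 - 30*(32 + 3) = 65/2 - 30*35 = 65/2 - 1050 = -2035/2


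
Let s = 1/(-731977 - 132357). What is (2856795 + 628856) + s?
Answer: 3012766671433/864334 ≈ 3.4857e+6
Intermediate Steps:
s = -1/864334 (s = 1/(-864334) = -1/864334 ≈ -1.1570e-6)
(2856795 + 628856) + s = (2856795 + 628856) - 1/864334 = 3485651 - 1/864334 = 3012766671433/864334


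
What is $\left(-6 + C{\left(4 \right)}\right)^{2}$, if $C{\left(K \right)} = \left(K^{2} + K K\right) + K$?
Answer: $900$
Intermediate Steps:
$C{\left(K \right)} = K + 2 K^{2}$ ($C{\left(K \right)} = \left(K^{2} + K^{2}\right) + K = 2 K^{2} + K = K + 2 K^{2}$)
$\left(-6 + C{\left(4 \right)}\right)^{2} = \left(-6 + 4 \left(1 + 2 \cdot 4\right)\right)^{2} = \left(-6 + 4 \left(1 + 8\right)\right)^{2} = \left(-6 + 4 \cdot 9\right)^{2} = \left(-6 + 36\right)^{2} = 30^{2} = 900$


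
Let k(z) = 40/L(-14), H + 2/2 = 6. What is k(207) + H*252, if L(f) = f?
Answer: 8800/7 ≈ 1257.1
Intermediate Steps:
H = 5 (H = -1 + 6 = 5)
k(z) = -20/7 (k(z) = 40/(-14) = 40*(-1/14) = -20/7)
k(207) + H*252 = -20/7 + 5*252 = -20/7 + 1260 = 8800/7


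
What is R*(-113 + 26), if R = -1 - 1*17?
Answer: 1566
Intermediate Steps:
R = -18 (R = -1 - 17 = -18)
R*(-113 + 26) = -18*(-113 + 26) = -18*(-87) = 1566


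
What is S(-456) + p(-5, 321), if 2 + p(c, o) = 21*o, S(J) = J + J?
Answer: 5827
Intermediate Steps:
S(J) = 2*J
p(c, o) = -2 + 21*o
S(-456) + p(-5, 321) = 2*(-456) + (-2 + 21*321) = -912 + (-2 + 6741) = -912 + 6739 = 5827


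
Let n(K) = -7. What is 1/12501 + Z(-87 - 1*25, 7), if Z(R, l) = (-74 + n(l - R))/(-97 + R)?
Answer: 1012790/2612709 ≈ 0.38764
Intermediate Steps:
Z(R, l) = -81/(-97 + R) (Z(R, l) = (-74 - 7)/(-97 + R) = -81/(-97 + R))
1/12501 + Z(-87 - 1*25, 7) = 1/12501 - 81/(-97 + (-87 - 1*25)) = 1/12501 - 81/(-97 + (-87 - 25)) = 1/12501 - 81/(-97 - 112) = 1/12501 - 81/(-209) = 1/12501 - 81*(-1/209) = 1/12501 + 81/209 = 1012790/2612709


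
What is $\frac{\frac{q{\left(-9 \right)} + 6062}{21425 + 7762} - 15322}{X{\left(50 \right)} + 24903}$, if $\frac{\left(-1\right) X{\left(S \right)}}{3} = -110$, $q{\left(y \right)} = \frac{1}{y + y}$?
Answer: $- \frac{8049548737}{13256560278} \approx -0.60721$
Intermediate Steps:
$q{\left(y \right)} = \frac{1}{2 y}$
$X{\left(S \right)} = 330$ ($X{\left(S \right)} = \left(-3\right) \left(-110\right) = 330$)
$\frac{\frac{q{\left(-9 \right)} + 6062}{21425 + 7762} - 15322}{X{\left(50 \right)} + 24903} = \frac{\frac{\frac{1}{2 \left(-9\right)} + 6062}{21425 + 7762} - 15322}{330 + 24903} = \frac{\frac{\frac{1}{2} \left(- \frac{1}{9}\right) + 6062}{29187} - 15322}{25233} = \left(\left(- \frac{1}{18} + 6062\right) \frac{1}{29187} - 15322\right) \frac{1}{25233} = \left(\frac{109115}{18} \cdot \frac{1}{29187} - 15322\right) \frac{1}{25233} = \left(\frac{109115}{525366} - 15322\right) \frac{1}{25233} = \left(- \frac{8049548737}{525366}\right) \frac{1}{25233} = - \frac{8049548737}{13256560278}$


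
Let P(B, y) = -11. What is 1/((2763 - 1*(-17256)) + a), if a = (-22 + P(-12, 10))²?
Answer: 1/21108 ≈ 4.7375e-5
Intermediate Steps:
a = 1089 (a = (-22 - 11)² = (-33)² = 1089)
1/((2763 - 1*(-17256)) + a) = 1/((2763 - 1*(-17256)) + 1089) = 1/((2763 + 17256) + 1089) = 1/(20019 + 1089) = 1/21108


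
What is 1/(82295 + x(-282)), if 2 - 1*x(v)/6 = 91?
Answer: 1/81761 ≈ 1.2231e-5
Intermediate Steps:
x(v) = -534 (x(v) = 12 - 6*91 = 12 - 546 = -534)
1/(82295 + x(-282)) = 1/(82295 - 534) = 1/81761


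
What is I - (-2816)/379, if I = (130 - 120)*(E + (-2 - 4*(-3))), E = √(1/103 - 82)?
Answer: 40716/379 + 10*I*√869835/103 ≈ 107.43 + 90.548*I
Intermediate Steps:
E = I*√869835/103 (E = √(1/103 - 82) = √(-8445/103) = I*√869835/103 ≈ 9.0549*I)
I = 100 + 10*I*√869835/103 (I = (130 - 120)*(I*√869835/103 + (-2 - 4*(-3))) = 10*(I*√869835/103 + (-2 + 12)) = 10*(I*√869835/103 + 10) = 10*(10 + I*√869835/103) = 100 + 10*I*√869835/103 ≈ 100.0 + 90.548*I)
I - (-2816)/379 = (100 + 10*I*√869835/103) - (-2816)/379 = (100 + 10*I*√869835/103) - 88*(-32/379) = (100 + 10*I*√869835/103) + 2816/379 = 40716/379 + 10*I*√869835/103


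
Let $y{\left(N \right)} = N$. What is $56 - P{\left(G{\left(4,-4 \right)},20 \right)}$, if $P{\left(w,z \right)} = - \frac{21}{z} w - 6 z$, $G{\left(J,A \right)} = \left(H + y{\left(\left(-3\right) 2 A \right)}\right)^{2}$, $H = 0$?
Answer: $\frac{3904}{5} \approx 780.8$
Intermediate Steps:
$G{\left(J,A \right)} = 36 A^{2}$ ($G{\left(J,A \right)} = \left(0 + \left(-3\right) 2 A\right)^{2} = \left(0 - 6 A\right)^{2} = \left(- 6 A\right)^{2} = 36 A^{2}$)
$P{\left(w,z \right)} = - 6 z - \frac{21 w}{z}$ ($P{\left(w,z \right)} = - \frac{21 w}{z} - 6 z = - 6 z - \frac{21 w}{z}$)
$56 - P{\left(G{\left(4,-4 \right)},20 \right)} = 56 - \left(\left(-6\right) 20 - \frac{21 \cdot 36 \left(-4\right)^{2}}{20}\right) = 56 - \left(-120 - 21 \cdot 36 \cdot 16 \cdot \frac{1}{20}\right) = 56 - \left(-120 - 12096 \cdot \frac{1}{20}\right) = 56 - \left(-120 - \frac{3024}{5}\right) = 56 - - \frac{3624}{5} = 56 + \frac{3624}{5} = \frac{3904}{5}$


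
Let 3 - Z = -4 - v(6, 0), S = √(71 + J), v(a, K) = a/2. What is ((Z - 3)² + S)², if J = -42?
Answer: (49 + √29)² ≈ 2957.7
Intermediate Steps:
v(a, K) = a/2 (v(a, K) = a*(½) = a/2)
S = √29 (S = √(71 - 42) = √29 ≈ 5.3852)
Z = 10 (Z = 3 - (-4 - 6/2) = 3 - (-4 - 1*3) = 3 - (-4 - 3) = 3 - 1*(-7) = 3 + 7 = 10)
((Z - 3)² + S)² = ((10 - 3)² + √29)² = (7² + √29)² = (49 + √29)²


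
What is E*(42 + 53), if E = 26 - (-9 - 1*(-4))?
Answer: 2945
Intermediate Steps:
E = 31 (E = 26 - (-9 + 4) = 26 - 1*(-5) = 26 + 5 = 31)
E*(42 + 53) = 31*(42 + 53) = 31*95 = 2945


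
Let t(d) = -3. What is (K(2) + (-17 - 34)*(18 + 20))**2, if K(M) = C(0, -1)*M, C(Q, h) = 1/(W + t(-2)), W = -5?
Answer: 60109009/16 ≈ 3.7568e+6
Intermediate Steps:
C(Q, h) = -1/8 (C(Q, h) = 1/(-5 - 3) = 1/(-8) = -1/8)
K(M) = -M/8
(K(2) + (-17 - 34)*(18 + 20))**2 = (-1/8*2 + (-17 - 34)*(18 + 20))**2 = (-1/4 - 51*38)**2 = (-1/4 - 1938)**2 = (-7753/4)**2 = 60109009/16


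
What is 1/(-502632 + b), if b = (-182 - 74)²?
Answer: -1/437096 ≈ -2.2878e-6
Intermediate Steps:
b = 65536 (b = (-256)² = 65536)
1/(-502632 + b) = 1/(-502632 + 65536) = 1/(-437096) = -1/437096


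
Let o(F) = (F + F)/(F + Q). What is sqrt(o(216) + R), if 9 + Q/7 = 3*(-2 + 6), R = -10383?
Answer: 7*I*sqrt(1322223)/79 ≈ 101.89*I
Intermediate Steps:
Q = 21 (Q = -63 + 7*(3*(-2 + 6)) = -63 + 7*(3*4) = -63 + 7*12 = -63 + 84 = 21)
o(F) = 2*F/(21 + F) (o(F) = (F + F)/(F + 21) = (2*F)/(21 + F) = 2*F/(21 + F))
sqrt(o(216) + R) = sqrt(2*216/(21 + 216) - 10383) = sqrt(2*216/237 - 10383) = sqrt(2*216*(1/237) - 10383) = sqrt(144/79 - 10383) = sqrt(-820113/79) = 7*I*sqrt(1322223)/79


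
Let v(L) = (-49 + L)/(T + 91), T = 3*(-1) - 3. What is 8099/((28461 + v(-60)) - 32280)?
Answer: -688415/324724 ≈ -2.1200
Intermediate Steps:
T = -6 (T = -3 - 3 = -6)
v(L) = -49/85 + L/85 (v(L) = (-49 + L)/(-6 + 91) = (-49 + L)/85 = (-49 + L)*(1/85) = -49/85 + L/85)
8099/((28461 + v(-60)) - 32280) = 8099/((28461 + (-49/85 + (1/85)*(-60))) - 32280) = 8099/((28461 + (-49/85 - 12/17)) - 32280) = 8099/((28461 - 109/85) - 32280) = 8099/(2419076/85 - 32280) = 8099/(-324724/85) = 8099*(-85/324724) = -688415/324724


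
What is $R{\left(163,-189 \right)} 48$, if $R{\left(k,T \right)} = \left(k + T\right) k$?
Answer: $-203424$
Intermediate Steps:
$R{\left(k,T \right)} = k \left(T + k\right)$ ($R{\left(k,T \right)} = \left(T + k\right) k = k \left(T + k\right)$)
$R{\left(163,-189 \right)} 48 = 163 \left(-189 + 163\right) 48 = 163 \left(-26\right) 48 = \left(-4238\right) 48 = -203424$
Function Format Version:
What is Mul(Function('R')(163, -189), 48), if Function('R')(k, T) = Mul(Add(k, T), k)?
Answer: -203424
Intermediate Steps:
Function('R')(k, T) = Mul(k, Add(T, k)) (Function('R')(k, T) = Mul(Add(T, k), k) = Mul(k, Add(T, k)))
Mul(Function('R')(163, -189), 48) = Mul(Mul(163, Add(-189, 163)), 48) = Mul(Mul(163, -26), 48) = Mul(-4238, 48) = -203424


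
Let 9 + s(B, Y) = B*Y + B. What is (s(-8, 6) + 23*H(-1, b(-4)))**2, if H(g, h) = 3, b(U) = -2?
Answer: 16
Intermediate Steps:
s(B, Y) = -9 + B + B*Y (s(B, Y) = -9 + (B*Y + B) = -9 + (B + B*Y) = -9 + B + B*Y)
(s(-8, 6) + 23*H(-1, b(-4)))**2 = ((-9 - 8 - 8*6) + 23*3)**2 = ((-9 - 8 - 48) + 69)**2 = (-65 + 69)**2 = 4**2 = 16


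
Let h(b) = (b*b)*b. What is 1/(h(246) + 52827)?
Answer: 1/14939763 ≈ 6.6936e-8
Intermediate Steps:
h(b) = b³ (h(b) = b²*b = b³)
1/(h(246) + 52827) = 1/(246³ + 52827) = 1/(14886936 + 52827) = 1/14939763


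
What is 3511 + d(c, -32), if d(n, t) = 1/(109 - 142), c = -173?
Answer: 115862/33 ≈ 3511.0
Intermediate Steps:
d(n, t) = -1/33 (d(n, t) = 1/(-33) = -1/33)
3511 + d(c, -32) = 3511 - 1/33 = 115862/33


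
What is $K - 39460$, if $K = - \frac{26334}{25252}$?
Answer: $- \frac{498235127}{12626} \approx -39461.0$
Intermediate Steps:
$K = - \frac{13167}{12626}$ ($K = \left(-26334\right) \frac{1}{25252} = - \frac{13167}{12626} \approx -1.0428$)
$K - 39460 = - \frac{13167}{12626} - 39460 = - \frac{498235127}{12626}$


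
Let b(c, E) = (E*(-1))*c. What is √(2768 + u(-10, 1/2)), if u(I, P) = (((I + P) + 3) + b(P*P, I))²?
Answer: 4*√174 ≈ 52.764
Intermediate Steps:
b(c, E) = -E*c (b(c, E) = (-E)*c = -E*c)
u(I, P) = (3 + I + P - I*P²)² (u(I, P) = (((I + P) + 3) - I*P*P)² = ((3 + I + P) - I*P²)² = (3 + I + P - I*P²)²)
√(2768 + u(-10, 1/2)) = √(2768 + (3 - 10 + 1/2 - 1*(-10)*(1/2)²)²) = √(2768 + (3 - 10 + ½ - 1*(-10)*(½)²)²) = √(2768 + (3 - 10 + ½ - 1*(-10)*¼)²) = √(2768 + (3 - 10 + ½ + 5/2)²) = √(2768 + (-4)²) = √(2768 + 16) = √2784 = 4*√174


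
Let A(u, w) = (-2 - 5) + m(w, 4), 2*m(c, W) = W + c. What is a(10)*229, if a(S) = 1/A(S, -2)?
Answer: -229/6 ≈ -38.167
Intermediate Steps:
m(c, W) = W/2 + c/2 (m(c, W) = (W + c)/2 = W/2 + c/2)
A(u, w) = -5 + w/2 (A(u, w) = (-2 - 5) + ((½)*4 + w/2) = -7 + (2 + w/2) = -5 + w/2)
a(S) = -⅙ (a(S) = 1/(-5 + (½)*(-2)) = 1/(-5 - 1) = 1/(-6) = -⅙)
a(10)*229 = -⅙*229 = -229/6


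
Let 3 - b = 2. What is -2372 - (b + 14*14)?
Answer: -2569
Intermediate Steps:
b = 1 (b = 3 - 1*2 = 3 - 2 = 1)
-2372 - (b + 14*14) = -2372 - (1 + 14*14) = -2372 - (1 + 196) = -2372 - 1*197 = -2372 - 197 = -2569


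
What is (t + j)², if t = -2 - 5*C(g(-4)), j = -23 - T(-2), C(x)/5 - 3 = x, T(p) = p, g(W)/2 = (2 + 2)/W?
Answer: 2304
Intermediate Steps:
g(W) = 8/W (g(W) = 2*((2 + 2)/W) = 2*(4/W) = 8/W)
C(x) = 15 + 5*x
j = -21 (j = -23 - 1*(-2) = -23 + 2 = -21)
t = -27 (t = -2 - 5*(15 + 5*(8/(-4))) = -2 - 5*(15 + 5*(8*(-¼))) = -2 - 5*(15 + 5*(-2)) = -2 - 5*(15 - 10) = -2 - 5*5 = -2 - 25 = -27)
(t + j)² = (-27 - 21)² = (-48)² = 2304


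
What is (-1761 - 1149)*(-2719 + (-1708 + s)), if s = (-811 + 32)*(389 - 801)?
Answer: -921076110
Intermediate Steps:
s = 320948 (s = -779*(-412) = 320948)
(-1761 - 1149)*(-2719 + (-1708 + s)) = (-1761 - 1149)*(-2719 + (-1708 + 320948)) = -2910*(-2719 + 319240) = -2910*316521 = -921076110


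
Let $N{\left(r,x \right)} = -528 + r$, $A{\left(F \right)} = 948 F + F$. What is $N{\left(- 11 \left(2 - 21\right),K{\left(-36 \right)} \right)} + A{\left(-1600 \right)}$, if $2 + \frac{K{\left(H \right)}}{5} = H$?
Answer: $-1518719$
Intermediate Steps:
$K{\left(H \right)} = -10 + 5 H$
$A{\left(F \right)} = 949 F$
$N{\left(- 11 \left(2 - 21\right),K{\left(-36 \right)} \right)} + A{\left(-1600 \right)} = \left(-528 - 11 \left(2 - 21\right)\right) + 949 \left(-1600\right) = \left(-528 - -209\right) - 1518400 = \left(-528 + 209\right) - 1518400 = -319 - 1518400 = -1518719$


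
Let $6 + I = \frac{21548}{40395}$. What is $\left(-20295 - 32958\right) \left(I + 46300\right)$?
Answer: $- \frac{33195571352178}{13465} \approx -2.4653 \cdot 10^{9}$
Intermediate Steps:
$I = - \frac{220822}{40395}$ ($I = -6 + \frac{21548}{40395} = - \frac{220822}{40395} \approx -5.4666$)
$\left(-20295 - 32958\right) \left(I + 46300\right) = \left(-20295 - 32958\right) \left(- \frac{220822}{40395} + 46300\right) = \left(-53253\right) \frac{1870067678}{40395} = - \frac{33195571352178}{13465}$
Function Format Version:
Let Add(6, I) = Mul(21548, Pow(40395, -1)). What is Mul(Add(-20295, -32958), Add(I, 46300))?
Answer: Rational(-33195571352178, 13465) ≈ -2.4653e+9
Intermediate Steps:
I = Rational(-220822, 40395) (I = Add(-6, Mul(21548, Pow(40395, -1))) = Add(-6, Mul(21548, Rational(1, 40395))) = Add(-6, Rational(21548, 40395)) = Rational(-220822, 40395) ≈ -5.4666)
Mul(Add(-20295, -32958), Add(I, 46300)) = Mul(Add(-20295, -32958), Add(Rational(-220822, 40395), 46300)) = Mul(-53253, Rational(1870067678, 40395)) = Rational(-33195571352178, 13465)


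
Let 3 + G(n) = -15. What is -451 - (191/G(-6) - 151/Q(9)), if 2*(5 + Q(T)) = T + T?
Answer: -14495/36 ≈ -402.64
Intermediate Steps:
G(n) = -18 (G(n) = -3 - 15 = -18)
Q(T) = -5 + T (Q(T) = -5 + (T + T)/2 = -5 + (2*T)/2 = -5 + T)
-451 - (191/G(-6) - 151/Q(9)) = -451 - (191/(-18) - 151/(-5 + 9)) = -451 - (191*(-1/18) - 151/4) = -451 - (-191/18 - 151*1/4) = -451 - (-191/18 - 151/4) = -451 - 1*(-1741/36) = -451 + 1741/36 = -14495/36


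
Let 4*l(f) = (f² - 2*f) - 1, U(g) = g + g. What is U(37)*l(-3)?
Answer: 259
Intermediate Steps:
U(g) = 2*g
l(f) = -¼ - f/2 + f²/4 (l(f) = ((f² - 2*f) - 1)/4 = (-1 + f² - 2*f)/4 = -¼ - f/2 + f²/4)
U(37)*l(-3) = (2*37)*(-¼ - ½*(-3) + (¼)*(-3)²) = 74*(-¼ + 3/2 + (¼)*9) = 74*(-¼ + 3/2 + 9/4) = 74*(7/2) = 259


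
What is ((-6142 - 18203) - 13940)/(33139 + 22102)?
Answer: -38285/55241 ≈ -0.69305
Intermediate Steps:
((-6142 - 18203) - 13940)/(33139 + 22102) = (-24345 - 13940)/55241 = -38285*1/55241 = -38285/55241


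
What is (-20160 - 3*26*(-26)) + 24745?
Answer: 6613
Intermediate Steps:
(-20160 - 3*26*(-26)) + 24745 = (-20160 - 78*(-26)) + 24745 = (-20160 + 2028) + 24745 = -18132 + 24745 = 6613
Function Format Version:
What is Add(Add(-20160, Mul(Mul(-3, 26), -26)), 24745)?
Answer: 6613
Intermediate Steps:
Add(Add(-20160, Mul(Mul(-3, 26), -26)), 24745) = Add(Add(-20160, Mul(-78, -26)), 24745) = Add(Add(-20160, 2028), 24745) = Add(-18132, 24745) = 6613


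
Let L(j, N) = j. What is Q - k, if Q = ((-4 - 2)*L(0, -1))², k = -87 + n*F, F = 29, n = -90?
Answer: 2697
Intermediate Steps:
k = -2697 (k = -87 - 90*29 = -87 - 2610 = -2697)
Q = 0 (Q = ((-4 - 2)*0)² = (-6*0)² = 0² = 0)
Q - k = 0 - 1*(-2697) = 0 + 2697 = 2697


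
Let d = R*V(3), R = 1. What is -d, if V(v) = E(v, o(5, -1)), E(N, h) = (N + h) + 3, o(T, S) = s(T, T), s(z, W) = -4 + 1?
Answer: -3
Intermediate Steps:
s(z, W) = -3
o(T, S) = -3
E(N, h) = 3 + N + h
V(v) = v (V(v) = 3 + v - 3 = v)
d = 3 (d = 1*3 = 3)
-d = -1*3 = -3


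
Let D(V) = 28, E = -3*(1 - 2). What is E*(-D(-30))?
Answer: -84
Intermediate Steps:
E = 3 (E = -3*(-1) = 3)
E*(-D(-30)) = 3*(-1*28) = 3*(-28) = -84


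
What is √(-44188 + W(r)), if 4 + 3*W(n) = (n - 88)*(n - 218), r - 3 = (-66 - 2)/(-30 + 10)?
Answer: 2*I*√2161902/15 ≈ 196.05*I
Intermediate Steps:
r = 32/5 (r = 3 + (-66 - 2)/(-30 + 10) = 3 - 68/(-20) = 3 - 68*(-1/20) = 3 + 17/5 = 32/5 ≈ 6.4000)
W(n) = -4/3 + (-218 + n)*(-88 + n)/3 (W(n) = -4/3 + ((n - 88)*(n - 218))/3 = -4/3 + ((-88 + n)*(-218 + n))/3 = -4/3 + ((-218 + n)*(-88 + n))/3 = -4/3 + (-218 + n)*(-88 + n)/3)
√(-44188 + W(r)) = √(-44188 + (19180/3 - 102*32/5 + (32/5)²/3)) = √(-44188 + (19180/3 - 3264/5 + (⅓)*(1024/25))) = √(-44188 + (19180/3 - 3264/5 + 1024/75)) = √(-44188 + 431564/75) = √(-2882536/75) = 2*I*√2161902/15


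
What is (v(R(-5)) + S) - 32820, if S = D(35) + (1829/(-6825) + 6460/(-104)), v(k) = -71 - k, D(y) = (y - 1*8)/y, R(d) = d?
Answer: -449734903/13650 ≈ -32948.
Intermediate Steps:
D(y) = (-8 + y)/y (D(y) = (y - 8)/y = (-8 + y)/y)
S = -841003/13650 (S = (-8 + 35)/35 + (1829/(-6825) + 6460/(-104)) = (1/35)*27 + (1829*(-1/6825) + 6460*(-1/104)) = 27/35 + (-1829/6825 - 1615/26) = 27/35 - 851533/13650 = -841003/13650 ≈ -61.612)
(v(R(-5)) + S) - 32820 = ((-71 - 1*(-5)) - 841003/13650) - 32820 = ((-71 + 5) - 841003/13650) - 32820 = (-66 - 841003/13650) - 32820 = -1741903/13650 - 32820 = -449734903/13650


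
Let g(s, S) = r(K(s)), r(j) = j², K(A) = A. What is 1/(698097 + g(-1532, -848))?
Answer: 1/3045121 ≈ 3.2839e-7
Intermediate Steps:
g(s, S) = s²
1/(698097 + g(-1532, -848)) = 1/(698097 + (-1532)²) = 1/(698097 + 2347024) = 1/3045121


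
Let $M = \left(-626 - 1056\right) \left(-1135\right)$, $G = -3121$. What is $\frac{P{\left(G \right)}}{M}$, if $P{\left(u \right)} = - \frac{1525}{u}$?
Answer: $\frac{305}{1191641494} \approx 2.5595 \cdot 10^{-7}$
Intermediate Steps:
$M = 1909070$ ($M = \left(-1682\right) \left(-1135\right) = 1909070$)
$\frac{P{\left(G \right)}}{M} = \frac{\left(-1525\right) \frac{1}{-3121}}{1909070} = \left(-1525\right) \left(- \frac{1}{3121}\right) \frac{1}{1909070} = \frac{1525}{3121} \cdot \frac{1}{1909070} = \frac{305}{1191641494}$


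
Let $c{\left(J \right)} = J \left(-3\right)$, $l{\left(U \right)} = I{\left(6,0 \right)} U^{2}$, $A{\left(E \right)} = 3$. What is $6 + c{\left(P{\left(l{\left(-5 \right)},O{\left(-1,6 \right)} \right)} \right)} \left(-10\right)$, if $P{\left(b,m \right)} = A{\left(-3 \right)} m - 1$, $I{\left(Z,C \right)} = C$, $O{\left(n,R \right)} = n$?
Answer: $-114$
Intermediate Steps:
$l{\left(U \right)} = 0$ ($l{\left(U \right)} = 0 U^{2} = 0$)
$P{\left(b,m \right)} = -1 + 3 m$ ($P{\left(b,m \right)} = 3 m - 1 = -1 + 3 m$)
$c{\left(J \right)} = - 3 J$
$6 + c{\left(P{\left(l{\left(-5 \right)},O{\left(-1,6 \right)} \right)} \right)} \left(-10\right) = 6 + - 3 \left(-1 + 3 \left(-1\right)\right) \left(-10\right) = 6 + - 3 \left(-1 - 3\right) \left(-10\right) = 6 + \left(-3\right) \left(-4\right) \left(-10\right) = 6 + 12 \left(-10\right) = 6 - 120 = -114$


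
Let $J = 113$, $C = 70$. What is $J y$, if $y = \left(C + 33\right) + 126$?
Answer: $25877$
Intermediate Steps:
$y = 229$ ($y = \left(70 + 33\right) + 126 = 103 + 126 = 229$)
$J y = 113 \cdot 229 = 25877$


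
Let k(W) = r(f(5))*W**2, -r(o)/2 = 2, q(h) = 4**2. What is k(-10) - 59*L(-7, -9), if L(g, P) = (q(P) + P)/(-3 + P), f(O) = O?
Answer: -4387/12 ≈ -365.58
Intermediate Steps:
q(h) = 16
r(o) = -4 (r(o) = -2*2 = -4)
L(g, P) = (16 + P)/(-3 + P)
k(W) = -4*W**2
k(-10) - 59*L(-7, -9) = -4*(-10)**2 - 59*(16 - 9)/(-3 - 9) = -4*100 - 59*7/(-12) = -400 - (-59)*7/12 = -400 - 59*(-7/12) = -400 + 413/12 = -4387/12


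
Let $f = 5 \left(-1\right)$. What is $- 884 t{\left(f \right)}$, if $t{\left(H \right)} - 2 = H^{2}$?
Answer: $-23868$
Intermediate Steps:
$f = -5$
$t{\left(H \right)} = 2 + H^{2}$
$- 884 t{\left(f \right)} = - 884 \left(2 + \left(-5\right)^{2}\right) = - 884 \left(2 + 25\right) = \left(-884\right) 27 = -23868$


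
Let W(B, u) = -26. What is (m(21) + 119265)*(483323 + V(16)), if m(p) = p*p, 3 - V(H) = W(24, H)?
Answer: 57860134512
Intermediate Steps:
V(H) = 29 (V(H) = 3 - 1*(-26) = 3 + 26 = 29)
m(p) = p²
(m(21) + 119265)*(483323 + V(16)) = (21² + 119265)*(483323 + 29) = (441 + 119265)*483352 = 119706*483352 = 57860134512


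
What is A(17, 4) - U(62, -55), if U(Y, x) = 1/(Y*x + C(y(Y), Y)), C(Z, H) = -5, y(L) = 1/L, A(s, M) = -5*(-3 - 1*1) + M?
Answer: 81961/3415 ≈ 24.000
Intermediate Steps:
A(s, M) = 20 + M (A(s, M) = -5*(-3 - 1) + M = -5*(-4) + M = 20 + M)
U(Y, x) = 1/(-5 + Y*x) (U(Y, x) = 1/(Y*x - 5) = 1/(-5 + Y*x))
A(17, 4) - U(62, -55) = (20 + 4) - 1/(-5 + 62*(-55)) = 24 - 1/(-5 - 3410) = 24 - 1/(-3415) = 24 - 1*(-1/3415) = 24 + 1/3415 = 81961/3415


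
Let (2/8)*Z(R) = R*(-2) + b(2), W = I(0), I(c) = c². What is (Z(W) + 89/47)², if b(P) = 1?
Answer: 76729/2209 ≈ 34.735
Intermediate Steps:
W = 0 (W = 0² = 0)
Z(R) = 4 - 8*R (Z(R) = 4*(R*(-2) + 1) = 4*(-2*R + 1) = 4*(1 - 2*R) = 4 - 8*R)
(Z(W) + 89/47)² = ((4 - 8*0) + 89/47)² = ((4 + 0) + 89*(1/47))² = (4 + 89/47)² = (277/47)² = 76729/2209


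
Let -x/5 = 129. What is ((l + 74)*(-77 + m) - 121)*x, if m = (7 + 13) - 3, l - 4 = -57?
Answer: 890745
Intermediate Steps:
x = -645 (x = -5*129 = -645)
l = -53 (l = 4 - 57 = -53)
m = 17 (m = 20 - 3 = 17)
((l + 74)*(-77 + m) - 121)*x = ((-53 + 74)*(-77 + 17) - 121)*(-645) = (21*(-60) - 121)*(-645) = (-1260 - 121)*(-645) = -1381*(-645) = 890745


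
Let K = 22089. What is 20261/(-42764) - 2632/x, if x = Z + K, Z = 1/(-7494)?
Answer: -4197389956777/7078937243260 ≈ -0.59294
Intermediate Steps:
Z = -1/7494 ≈ -0.00013344
x = 165534965/7494 (x = -1/7494 + 22089 = 165534965/7494 ≈ 22089.)
20261/(-42764) - 2632/x = 20261/(-42764) - 2632/165534965/7494 = 20261*(-1/42764) - 2632*7494/165534965 = -20261/42764 - 19724208/165534965 = -4197389956777/7078937243260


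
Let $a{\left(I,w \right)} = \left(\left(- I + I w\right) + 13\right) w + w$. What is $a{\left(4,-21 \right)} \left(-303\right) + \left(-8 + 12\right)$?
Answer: $-470858$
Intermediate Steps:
$a{\left(I,w \right)} = w + w \left(13 - I + I w\right)$ ($a{\left(I,w \right)} = \left(13 - I + I w\right) w + w = w \left(13 - I + I w\right) + w = w + w \left(13 - I + I w\right)$)
$a{\left(4,-21 \right)} \left(-303\right) + \left(-8 + 12\right) = - 21 \left(14 - 4 + 4 \left(-21\right)\right) \left(-303\right) + \left(-8 + 12\right) = - 21 \left(14 - 4 - 84\right) \left(-303\right) + 4 = \left(-21\right) \left(-74\right) \left(-303\right) + 4 = 1554 \left(-303\right) + 4 = -470862 + 4 = -470858$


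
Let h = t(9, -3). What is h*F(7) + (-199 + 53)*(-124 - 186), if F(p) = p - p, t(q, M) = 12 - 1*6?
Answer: 45260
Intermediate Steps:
t(q, M) = 6 (t(q, M) = 12 - 6 = 6)
h = 6
F(p) = 0
h*F(7) + (-199 + 53)*(-124 - 186) = 6*0 + (-199 + 53)*(-124 - 186) = 0 - 146*(-310) = 0 + 45260 = 45260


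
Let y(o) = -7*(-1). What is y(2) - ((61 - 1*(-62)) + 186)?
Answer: -302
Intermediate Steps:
y(o) = 7
y(2) - ((61 - 1*(-62)) + 186) = 7 - ((61 - 1*(-62)) + 186) = 7 - ((61 + 62) + 186) = 7 - (123 + 186) = 7 - 1*309 = 7 - 309 = -302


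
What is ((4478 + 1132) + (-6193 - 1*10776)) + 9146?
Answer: -2213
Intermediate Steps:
((4478 + 1132) + (-6193 - 1*10776)) + 9146 = (5610 + (-6193 - 10776)) + 9146 = (5610 - 16969) + 9146 = -11359 + 9146 = -2213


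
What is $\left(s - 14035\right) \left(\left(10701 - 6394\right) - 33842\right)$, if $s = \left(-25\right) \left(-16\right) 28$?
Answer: $83731725$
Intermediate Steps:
$s = 11200$ ($s = 400 \cdot 28 = 11200$)
$\left(s - 14035\right) \left(\left(10701 - 6394\right) - 33842\right) = \left(11200 - 14035\right) \left(\left(10701 - 6394\right) - 33842\right) = - 2835 \left(\left(10701 - 6394\right) - 33842\right) = - 2835 \left(4307 - 33842\right) = \left(-2835\right) \left(-29535\right) = 83731725$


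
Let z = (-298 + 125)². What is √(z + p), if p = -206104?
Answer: 45*I*√87 ≈ 419.73*I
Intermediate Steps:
z = 29929 (z = (-173)² = 29929)
√(z + p) = √(29929 - 206104) = √(-176175) = 45*I*√87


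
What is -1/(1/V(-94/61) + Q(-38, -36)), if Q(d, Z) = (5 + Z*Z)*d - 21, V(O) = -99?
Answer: 99/4896442 ≈ 2.0219e-5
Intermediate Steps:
Q(d, Z) = -21 + d*(5 + Z²) (Q(d, Z) = (5 + Z²)*d - 21 = d*(5 + Z²) - 21 = -21 + d*(5 + Z²))
-1/(1/V(-94/61) + Q(-38, -36)) = -1/(1/(-99) + (-21 + 5*(-38) - 38*(-36)²)) = -1/(-1/99 + (-21 - 190 - 38*1296)) = -1/(-1/99 + (-21 - 190 - 49248)) = -1/(-1/99 - 49459) = -1/(-4896442/99) = -1*(-99/4896442) = 99/4896442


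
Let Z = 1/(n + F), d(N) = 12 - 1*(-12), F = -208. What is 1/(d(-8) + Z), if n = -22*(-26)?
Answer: 364/8737 ≈ 0.041662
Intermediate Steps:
n = 572
d(N) = 24 (d(N) = 12 + 12 = 24)
Z = 1/364 (Z = 1/(572 - 208) = 1/364 ≈ 0.0027473)
1/(d(-8) + Z) = 1/(24 + 1/364) = 1/(8737/364) = 364/8737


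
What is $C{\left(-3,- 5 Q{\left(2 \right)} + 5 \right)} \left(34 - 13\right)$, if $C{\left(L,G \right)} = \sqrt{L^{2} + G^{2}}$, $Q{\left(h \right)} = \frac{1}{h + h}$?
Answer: $\frac{63 \sqrt{41}}{4} \approx 100.85$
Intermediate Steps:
$Q{\left(h \right)} = \frac{1}{2 h}$
$C{\left(L,G \right)} = \sqrt{G^{2} + L^{2}}$
$C{\left(-3,- 5 Q{\left(2 \right)} + 5 \right)} \left(34 - 13\right) = \sqrt{\left(- 5 \frac{1}{2 \cdot 2} + 5\right)^{2} + \left(-3\right)^{2}} \left(34 - 13\right) = \sqrt{\left(- 5 \cdot \frac{1}{2} \cdot \frac{1}{2} + 5\right)^{2} + 9} \left(34 - 13\right) = \sqrt{\left(\left(-5\right) \frac{1}{4} + 5\right)^{2} + 9} \cdot 21 = \sqrt{\left(- \frac{5}{4} + 5\right)^{2} + 9} \cdot 21 = \sqrt{\left(\frac{15}{4}\right)^{2} + 9} \cdot 21 = \sqrt{\frac{225}{16} + 9} \cdot 21 = \sqrt{\frac{369}{16}} \cdot 21 = \frac{3 \sqrt{41}}{4} \cdot 21 = \frac{63 \sqrt{41}}{4}$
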